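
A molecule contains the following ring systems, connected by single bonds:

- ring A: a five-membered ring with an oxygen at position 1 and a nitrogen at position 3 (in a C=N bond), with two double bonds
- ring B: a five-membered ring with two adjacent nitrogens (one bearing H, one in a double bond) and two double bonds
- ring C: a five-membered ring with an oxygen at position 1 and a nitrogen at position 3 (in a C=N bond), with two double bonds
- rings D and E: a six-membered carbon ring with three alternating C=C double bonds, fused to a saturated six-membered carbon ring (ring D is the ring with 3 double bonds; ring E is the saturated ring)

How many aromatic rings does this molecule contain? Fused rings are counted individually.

4

Ring A has a continuous p-orbital overlap around the ring; 2 ring double bonds (4 π electrons) plus a heteroatom lone pair (2) give 6 π electrons. That satisfies 4n+2 with n=1, so ring A is aromatic (oxazole).
Ring B is fully conjugated (every ring atom contributes a p orbital); 2 ring double bonds (4 π electrons) plus a heteroatom lone pair (2) give 6 π electrons. Since 6 = 4n+2 (n=1), ring B is aromatic (pyrazole).
Ring C is fully conjugated (every ring atom contributes a p orbital); 2 ring double bonds (4 π electrons) plus a heteroatom lone pair (2) give 6 π electrons. 6 = 4(1)+2, so ring C is aromatic (oxazole).
Ring D is fully conjugated (every ring atom contributes a p orbital); 3 ring double bonds give 6 π electrons. 6 = 4(1)+2, so ring D is aromatic (benzene ring).
Ring E has four sp³ carbons, so it is not fully conjugated — not aromatic (cyclohexane ring).
Aromatic: A, B, C, D. Total: 4.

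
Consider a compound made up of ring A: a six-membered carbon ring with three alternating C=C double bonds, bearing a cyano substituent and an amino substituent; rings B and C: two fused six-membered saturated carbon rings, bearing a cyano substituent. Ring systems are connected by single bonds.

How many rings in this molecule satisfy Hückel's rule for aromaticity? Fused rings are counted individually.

Ring A is fully conjugated (every ring atom contributes a p orbital); 3 ring double bonds give 6 π electrons. 6 = 4(1)+2, so ring A is aromatic (benzene).
Ring B has only sp³ atoms, so it is not fully conjugated — not aromatic (cyclohexane ring).
Ring C has only sp³ atoms, so it is not fully conjugated — not aromatic (cyclohexane ring).
Aromatic: A. Total: 1.

1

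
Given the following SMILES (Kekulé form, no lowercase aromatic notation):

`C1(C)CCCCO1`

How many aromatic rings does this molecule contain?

0

The SMILES encodes a six-membered saturated ring of five carbons and one oxygen.
The 6-membered ring with one oxygen has only sp³ atoms, so it is not fully conjugated — not aromatic (tetrahydropyran).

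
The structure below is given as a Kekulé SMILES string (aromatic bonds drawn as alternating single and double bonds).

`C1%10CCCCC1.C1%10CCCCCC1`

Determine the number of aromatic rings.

0

The SMILES encodes a six-membered saturated carbon ring; a seven-membered saturated carbon ring.
The 6-membered ring has only sp³ atoms, so it is not fully conjugated — not aromatic (cyclohexane).
The 7-membered ring has only sp³ atoms, so it is not fully conjugated — not aromatic (cycloheptane).
None of the rings are aromatic. Total: 0.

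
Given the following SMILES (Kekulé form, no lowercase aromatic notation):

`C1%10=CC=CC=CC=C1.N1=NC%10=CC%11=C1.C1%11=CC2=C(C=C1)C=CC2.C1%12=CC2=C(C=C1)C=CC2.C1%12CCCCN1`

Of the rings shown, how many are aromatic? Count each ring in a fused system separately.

3

The SMILES encodes an eight-membered carbon ring with four alternating C=C double bonds; a six-membered ring with two adjacent nitrogens and three alternating double bonds; a six-membered carbon ring with three alternating C=C double bonds, fused to a five-membered carbon ring containing one C=C double bond and one sp³ carbon; a six-membered carbon ring with three alternating C=C double bonds, fused to a five-membered carbon ring containing one C=C double bond and one sp³ carbon; a six-membered saturated ring of five carbons and one N–H nitrogen.
The 8-membered ring has only sp² ring atoms; a planar conformation would have a fully conjugated π system of 8 electrons. But 8 = 4(2), which is 4n not 4n+2, so it is not aromatic (cyclooctatetraene) — cyclooctatetraene distorts into a non-planar tub to avoid antiaromaticity.
The 6-membered ring with two nitrogens (1,2) is fully conjugated (every ring atom contributes a p orbital); 3 ring double bonds give 6 π electrons. That satisfies 4n+2 with n=1, so it is aromatic (pyridazine).
The 6-membered ring has a continuous p-orbital overlap around the ring; 3 ring double bonds give 6 π electrons. Since 6 = 4n+2 (n=1), it is aromatic (benzene ring).
The 5-membered ring has one sp³ carbon, so it is not fully conjugated — not aromatic (cyclopentene ring).
The second 6-membered ring is planar and fully conjugated; 3 ring double bonds give 6 π electrons. 6 = 4(1)+2, so it is aromatic (benzene ring).
The second 5-membered ring has one sp³ carbon, so it is not fully conjugated — not aromatic (cyclopentene ring).
The 6-membered ring with one N–H has only sp³ atoms, so it is not fully conjugated — not aromatic (piperidine).
3 of the 7 rings are aromatic. Total: 3.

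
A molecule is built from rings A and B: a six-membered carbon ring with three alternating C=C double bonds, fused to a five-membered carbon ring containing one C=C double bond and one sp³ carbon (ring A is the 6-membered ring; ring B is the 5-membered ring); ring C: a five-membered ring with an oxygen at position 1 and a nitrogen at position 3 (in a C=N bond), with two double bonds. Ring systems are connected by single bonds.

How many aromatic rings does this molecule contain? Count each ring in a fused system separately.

Ring A is planar and fully conjugated; 3 ring double bonds give 6 π electrons. 6 = 4(1)+2, so ring A is aromatic (benzene ring).
Ring B has one sp³ carbon, so it is not fully conjugated — not aromatic (cyclopentene ring).
Ring C is fully conjugated (every ring atom contributes a p orbital); 2 ring double bonds (4 π electrons) plus a heteroatom lone pair (2) give 6 π electrons. That satisfies 4n+2 with n=1, so ring C is aromatic (oxazole).
Aromatic: A, C. Total: 2.

2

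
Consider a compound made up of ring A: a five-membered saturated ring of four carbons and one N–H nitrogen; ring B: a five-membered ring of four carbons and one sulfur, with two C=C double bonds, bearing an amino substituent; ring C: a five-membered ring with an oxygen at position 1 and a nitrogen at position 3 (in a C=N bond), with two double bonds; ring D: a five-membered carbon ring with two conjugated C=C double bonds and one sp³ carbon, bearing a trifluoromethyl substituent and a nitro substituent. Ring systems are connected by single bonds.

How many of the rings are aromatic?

2

Ring A has only sp³ atoms, so it is not fully conjugated — not aromatic (pyrrolidine).
Ring B is planar and fully conjugated; 2 ring double bonds (4 π electrons) plus a heteroatom lone pair (2) give 6 π electrons. That satisfies 4n+2 with n=1, so ring B is aromatic (thiophene).
Ring C is planar and fully conjugated; 2 ring double bonds (4 π electrons) plus a heteroatom lone pair (2) give 6 π electrons. 6 = 4(1)+2, so ring C is aromatic (oxazole).
Ring D has one sp³ carbon, so it is not fully conjugated — not aromatic (cyclopentadiene).
Aromatic: B, C. Total: 2.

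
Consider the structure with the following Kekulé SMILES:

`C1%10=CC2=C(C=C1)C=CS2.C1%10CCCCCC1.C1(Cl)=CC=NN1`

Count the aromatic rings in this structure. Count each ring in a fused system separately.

3

The SMILES encodes a six-membered carbon ring with three alternating C=C double bonds, fused to a five-membered ring containing one sulfur and two C=C double bonds; a seven-membered saturated carbon ring; a five-membered ring with two adjacent nitrogens (one bearing H, one in a double bond) and two double bonds.
The fused 6/5-membered bicyclic (with one sulfur) is a single π system with 9 sp² atoms and 10 π electrons from ring double bonds plus a heteroatom lone pair. 10 = 4(2)+2, so the system is aromatic and both rings count as aromatic (benzothiophene).
The 7-membered ring has only sp³ atoms, so it is not fully conjugated — not aromatic (cycloheptane).
The 5-membered ring with two adjacent nitrogens (one N–H, one =N–) is fully conjugated (every ring atom contributes a p orbital); 2 ring double bonds (4 π electrons) plus a heteroatom lone pair (2) give 6 π electrons. 6 = 4(1)+2, so it is aromatic (pyrazole).
3 of the 4 rings are aromatic. Total: 3.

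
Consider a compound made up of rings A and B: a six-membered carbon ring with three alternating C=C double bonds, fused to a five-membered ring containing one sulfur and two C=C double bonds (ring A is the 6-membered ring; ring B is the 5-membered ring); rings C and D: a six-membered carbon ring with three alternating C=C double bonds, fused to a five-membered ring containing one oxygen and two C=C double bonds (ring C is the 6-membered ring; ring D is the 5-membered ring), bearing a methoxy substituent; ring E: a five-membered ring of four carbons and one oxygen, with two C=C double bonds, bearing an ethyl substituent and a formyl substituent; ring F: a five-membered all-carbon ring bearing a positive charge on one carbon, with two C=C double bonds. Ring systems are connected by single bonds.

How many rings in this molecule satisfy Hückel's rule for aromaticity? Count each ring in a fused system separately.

5

Rings A and B form a fused bicyclic system (with one sulfur) with 9 sp² atoms and 10 π electrons from ring double bonds plus a heteroatom lone pair. 10 = 4(2)+2, so the system is aromatic and both rings count as aromatic (benzothiophene).
Rings C and D form a fused bicyclic system (with one oxygen) with 9 sp² atoms and 10 π electrons from ring double bonds plus a heteroatom lone pair. 10 = 4(2)+2, so the system is aromatic and both rings count as aromatic (benzofuran).
Ring E is fully conjugated (every ring atom contributes a p orbital); 2 ring double bonds (4 π electrons) plus a heteroatom lone pair (2) give 6 π electrons. 6 = 4(1)+2, so ring E is aromatic (furan).
Ring F has only sp² ring atoms; a planar conformation would have a fully conjugated π system of 4 electrons. But 4 = 4(1), which is 4n not 4n+2, so ring F is not aromatic (cyclopentadienyl cation).
Aromatic: A, B, C, D, E. Total: 5.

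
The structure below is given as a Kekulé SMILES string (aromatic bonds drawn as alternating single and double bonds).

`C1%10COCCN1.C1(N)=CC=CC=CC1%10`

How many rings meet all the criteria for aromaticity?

The SMILES encodes a six-membered saturated ring with an oxygen and an N–H nitrogen at positions 1 and 4; a seven-membered carbon ring with three C=C double bonds and one sp³ carbon.
The 6-membered ring with one oxygen and one N–H (1,4) has only sp³ atoms, so it is not fully conjugated — not aromatic (morpholine).
The 7-membered ring has one sp³ carbon, so it is not fully conjugated — not aromatic (cycloheptatriene).
None of the rings are aromatic. Total: 0.

0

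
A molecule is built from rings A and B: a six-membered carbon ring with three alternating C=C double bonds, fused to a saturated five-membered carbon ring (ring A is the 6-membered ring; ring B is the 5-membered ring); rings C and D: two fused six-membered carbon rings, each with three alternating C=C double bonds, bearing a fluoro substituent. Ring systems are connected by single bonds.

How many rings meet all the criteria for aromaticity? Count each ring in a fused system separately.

Ring A is fully conjugated (every ring atom contributes a p orbital); 3 ring double bonds give 6 π electrons. That satisfies 4n+2 with n=1, so ring A is aromatic (benzene ring).
Ring B has three sp³ carbons, so it is not fully conjugated — not aromatic (cyclopentane ring).
Rings C and D form a fused bicyclic system with 10 sp² atoms and 10 π electrons from ring double bonds. 10 = 4(2)+2, so the system is aromatic and both rings count as aromatic (naphthalene).
Aromatic: A, C, D. Total: 3.

3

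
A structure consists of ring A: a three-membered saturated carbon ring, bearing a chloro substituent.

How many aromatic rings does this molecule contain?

0

Ring A has only sp³ atoms, so it is not fully conjugated — not aromatic (cyclopropane).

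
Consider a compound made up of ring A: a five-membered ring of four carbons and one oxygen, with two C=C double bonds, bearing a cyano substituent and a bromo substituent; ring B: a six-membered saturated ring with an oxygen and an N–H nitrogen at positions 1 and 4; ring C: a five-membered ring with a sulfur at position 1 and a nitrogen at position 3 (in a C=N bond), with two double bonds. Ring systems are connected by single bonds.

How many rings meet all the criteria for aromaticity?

Ring A is planar and fully conjugated; 2 ring double bonds (4 π electrons) plus a heteroatom lone pair (2) give 6 π electrons. That satisfies 4n+2 with n=1, so ring A is aromatic (furan).
Ring B has only sp³ atoms, so it is not fully conjugated — not aromatic (morpholine).
Ring C is planar and fully conjugated; 2 ring double bonds (4 π electrons) plus a heteroatom lone pair (2) give 6 π electrons. Since 6 = 4n+2 (n=1), ring C is aromatic (thiazole).
Aromatic: A, C. Total: 2.

2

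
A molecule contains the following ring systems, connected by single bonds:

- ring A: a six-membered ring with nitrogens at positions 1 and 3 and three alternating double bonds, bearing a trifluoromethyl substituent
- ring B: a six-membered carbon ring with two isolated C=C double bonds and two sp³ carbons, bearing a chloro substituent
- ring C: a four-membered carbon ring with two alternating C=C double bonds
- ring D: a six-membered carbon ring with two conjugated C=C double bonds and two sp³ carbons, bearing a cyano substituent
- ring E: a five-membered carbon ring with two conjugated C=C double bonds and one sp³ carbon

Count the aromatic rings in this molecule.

1

Ring A has a continuous p-orbital overlap around the ring; 3 ring double bonds give 6 π electrons. That satisfies 4n+2 with n=1, so ring A is aromatic (pyrimidine).
Ring B has two sp³ carbons, so it is not fully conjugated — not aromatic (1,4-cyclohexadiene).
Ring C has only sp² ring atoms; a planar conformation would have a fully conjugated π system of 4 electrons. But 4 = 4(1), which is 4n not 4n+2, so ring C is not aromatic (cyclobutadiene) — cyclobutadiene is antiaromatic and distorts to a rectangle.
Ring D has two sp³ carbons, so it is not fully conjugated — not aromatic (1,3-cyclohexadiene).
Ring E has one sp³ carbon, so it is not fully conjugated — not aromatic (cyclopentadiene).
Aromatic: A. Total: 1.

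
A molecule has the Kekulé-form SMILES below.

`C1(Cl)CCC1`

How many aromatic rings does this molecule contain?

0

The SMILES encodes a four-membered saturated carbon ring.
The 4-membered ring has only sp³ atoms, so it is not fully conjugated — not aromatic (cyclobutane).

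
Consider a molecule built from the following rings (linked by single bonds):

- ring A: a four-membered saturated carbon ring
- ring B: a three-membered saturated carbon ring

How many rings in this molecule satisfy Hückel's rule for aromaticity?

0

Ring A has only sp³ atoms, so it is not fully conjugated — not aromatic (cyclobutane).
Ring B has only sp³ atoms, so it is not fully conjugated — not aromatic (cyclopropane).
No ring is aromatic. Total: 0.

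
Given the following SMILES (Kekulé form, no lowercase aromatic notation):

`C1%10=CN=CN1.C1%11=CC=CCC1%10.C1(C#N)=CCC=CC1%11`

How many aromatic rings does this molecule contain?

1

The SMILES encodes a five-membered ring with nitrogens at positions 1 and 3 (one bearing H, one in a C=N bond) and two double bonds; a six-membered carbon ring with two conjugated C=C double bonds and two sp³ carbons; a six-membered carbon ring with two isolated C=C double bonds and two sp³ carbons.
The 5-membered ring with two nitrogens (one N–H, one =N–) is fully conjugated (every ring atom contributes a p orbital); 2 ring double bonds (4 π electrons) plus a heteroatom lone pair (2) give 6 π electrons. That satisfies 4n+2 with n=1, so it is aromatic (imidazole).
The 6-membered ring has two sp³ carbons, so it is not fully conjugated — not aromatic (1,3-cyclohexadiene).
The second 6-membered ring has two sp³ carbons, so it is not fully conjugated — not aromatic (1,4-cyclohexadiene).
1 of the 3 rings is aromatic. Total: 1.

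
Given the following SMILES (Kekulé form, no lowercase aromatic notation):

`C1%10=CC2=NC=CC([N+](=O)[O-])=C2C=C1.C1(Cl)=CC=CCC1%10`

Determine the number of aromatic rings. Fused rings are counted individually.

The SMILES encodes two fused six-membered rings, each with three alternating double bonds; one ring is all carbon and the other has one ring nitrogen; a six-membered carbon ring with two conjugated C=C double bonds and two sp³ carbons.
The fused 6/6-membered bicyclic (with one nitrogen) is a single π system with 10 sp² atoms and 10 π electrons from ring double bonds. 10 = 4(2)+2, so the system is aromatic and both rings count as aromatic (quinoline).
The 6-membered ring has two sp³ carbons, so it is not fully conjugated — not aromatic (1,3-cyclohexadiene).
2 of the 3 rings are aromatic. Total: 2.

2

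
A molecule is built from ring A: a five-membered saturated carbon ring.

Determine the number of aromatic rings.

0

Ring A has only sp³ atoms, so it is not fully conjugated — not aromatic (cyclopentane).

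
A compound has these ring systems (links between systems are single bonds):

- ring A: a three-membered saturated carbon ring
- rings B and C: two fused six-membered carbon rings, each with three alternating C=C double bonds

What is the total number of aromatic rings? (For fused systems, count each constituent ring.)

Ring A has only sp³ atoms, so it is not fully conjugated — not aromatic (cyclopropane).
Rings B and C form a fused bicyclic system with 10 sp² atoms and 10 π electrons from ring double bonds. 10 = 4(2)+2, so the system is aromatic and both rings count as aromatic (naphthalene).
Aromatic: B, C. Total: 2.

2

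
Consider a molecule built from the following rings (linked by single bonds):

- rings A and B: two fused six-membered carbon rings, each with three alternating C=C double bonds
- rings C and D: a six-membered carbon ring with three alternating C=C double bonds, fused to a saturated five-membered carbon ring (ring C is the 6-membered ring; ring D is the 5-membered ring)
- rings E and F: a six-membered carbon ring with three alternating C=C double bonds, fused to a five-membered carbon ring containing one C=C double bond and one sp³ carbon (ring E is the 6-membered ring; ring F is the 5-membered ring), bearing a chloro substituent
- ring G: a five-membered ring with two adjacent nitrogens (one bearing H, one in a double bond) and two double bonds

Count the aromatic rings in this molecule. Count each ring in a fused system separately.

Rings A and B form a fused bicyclic system with 10 sp² atoms and 10 π electrons from ring double bonds. 10 = 4(2)+2, so the system is aromatic and both rings count as aromatic (naphthalene).
Ring C is planar and fully conjugated; 3 ring double bonds give 6 π electrons. Since 6 = 4n+2 (n=1), ring C is aromatic (benzene ring).
Ring D has three sp³ carbons, so it is not fully conjugated — not aromatic (cyclopentane ring).
Ring E has a continuous p-orbital overlap around the ring; 3 ring double bonds give 6 π electrons. 6 = 4(1)+2, so ring E is aromatic (benzene ring).
Ring F has one sp³ carbon, so it is not fully conjugated — not aromatic (cyclopentene ring).
Ring G is planar and fully conjugated; 2 ring double bonds (4 π electrons) plus a heteroatom lone pair (2) give 6 π electrons. That satisfies 4n+2 with n=1, so ring G is aromatic (pyrazole).
Aromatic: A, B, C, E, G. Total: 5.

5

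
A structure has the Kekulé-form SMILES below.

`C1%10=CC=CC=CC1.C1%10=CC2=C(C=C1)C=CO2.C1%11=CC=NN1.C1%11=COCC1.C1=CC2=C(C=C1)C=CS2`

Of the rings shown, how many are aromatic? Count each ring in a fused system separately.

The SMILES encodes a seven-membered carbon ring with three C=C double bonds and one sp³ carbon; a six-membered carbon ring with three alternating C=C double bonds, fused to a five-membered ring containing one oxygen and two C=C double bonds; a five-membered ring with two adjacent nitrogens (one bearing H, one in a double bond) and two double bonds; a five-membered ring of four carbons and one oxygen, with one C=C double bond and two sp³ carbons; a six-membered carbon ring with three alternating C=C double bonds, fused to a five-membered ring containing one sulfur and two C=C double bonds.
The 7-membered ring has one sp³ carbon, so it is not fully conjugated — not aromatic (cycloheptatriene).
The fused 6/5-membered bicyclic (with one oxygen) is a single π system with 9 sp² atoms and 10 π electrons from ring double bonds plus a heteroatom lone pair. 10 = 4(2)+2, so the system is aromatic and both rings count as aromatic (benzofuran).
The 5-membered ring with two adjacent nitrogens (one N–H, one =N–) is fully conjugated (every ring atom contributes a p orbital); 2 ring double bonds (4 π electrons) plus a heteroatom lone pair (2) give 6 π electrons. Since 6 = 4n+2 (n=1), it is aromatic (pyrazole).
The 5-membered ring with one oxygen has two sp³ carbons, so it is not fully conjugated — not aromatic (2,3-dihydrofuran).
The fused 6/5-membered bicyclic (with one sulfur) is a single π system with 9 sp² atoms and 10 π electrons from ring double bonds plus a heteroatom lone pair. 10 = 4(2)+2, so the system is aromatic and both rings count as aromatic (benzothiophene).
5 of the 7 rings are aromatic. Total: 5.

5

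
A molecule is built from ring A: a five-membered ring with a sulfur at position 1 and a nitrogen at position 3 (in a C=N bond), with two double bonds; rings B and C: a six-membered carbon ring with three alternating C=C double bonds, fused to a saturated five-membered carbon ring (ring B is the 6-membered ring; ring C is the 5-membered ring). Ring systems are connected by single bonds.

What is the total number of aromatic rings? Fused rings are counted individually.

2

Ring A is fully conjugated (every ring atom contributes a p orbital); 2 ring double bonds (4 π electrons) plus a heteroatom lone pair (2) give 6 π electrons. That satisfies 4n+2 with n=1, so ring A is aromatic (thiazole).
Ring B is planar and fully conjugated; 3 ring double bonds give 6 π electrons. 6 = 4(1)+2, so ring B is aromatic (benzene ring).
Ring C has three sp³ carbons, so it is not fully conjugated — not aromatic (cyclopentane ring).
Aromatic: A, B. Total: 2.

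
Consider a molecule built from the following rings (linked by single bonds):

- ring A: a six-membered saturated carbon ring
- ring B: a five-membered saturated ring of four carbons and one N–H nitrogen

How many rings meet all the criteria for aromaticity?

Ring A has only sp³ atoms, so it is not fully conjugated — not aromatic (cyclohexane).
Ring B has only sp³ atoms, so it is not fully conjugated — not aromatic (pyrrolidine).
No ring is aromatic. Total: 0.

0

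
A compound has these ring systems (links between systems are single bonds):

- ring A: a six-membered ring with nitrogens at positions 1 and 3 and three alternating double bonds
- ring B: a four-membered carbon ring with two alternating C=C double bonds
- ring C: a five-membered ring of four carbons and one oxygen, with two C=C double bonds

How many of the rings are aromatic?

Ring A is planar and fully conjugated; 3 ring double bonds give 6 π electrons. Since 6 = 4n+2 (n=1), ring A is aromatic (pyrimidine).
Ring B has only sp² ring atoms; a planar conformation would have a fully conjugated π system of 4 electrons. But 4 = 4(1), which is 4n not 4n+2, so ring B is not aromatic (cyclobutadiene) — cyclobutadiene is antiaromatic and distorts to a rectangle.
Ring C is planar and fully conjugated; 2 ring double bonds (4 π electrons) plus a heteroatom lone pair (2) give 6 π electrons. That satisfies 4n+2 with n=1, so ring C is aromatic (furan).
Aromatic: A, C. Total: 2.

2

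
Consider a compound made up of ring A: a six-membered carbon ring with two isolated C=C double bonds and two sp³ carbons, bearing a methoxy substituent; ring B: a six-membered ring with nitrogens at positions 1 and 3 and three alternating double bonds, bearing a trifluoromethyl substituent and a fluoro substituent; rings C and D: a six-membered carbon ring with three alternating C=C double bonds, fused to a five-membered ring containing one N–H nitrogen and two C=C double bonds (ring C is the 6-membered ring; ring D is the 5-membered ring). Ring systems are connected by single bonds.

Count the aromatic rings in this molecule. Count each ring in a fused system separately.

Ring A has two sp³ carbons, so it is not fully conjugated — not aromatic (1,4-cyclohexadiene).
Ring B is planar and fully conjugated; 3 ring double bonds give 6 π electrons. 6 = 4(1)+2, so ring B is aromatic (pyrimidine).
Rings C and D form a fused bicyclic system (with one N–H) with 9 sp² atoms and 10 π electrons from ring double bonds plus a heteroatom lone pair. 10 = 4(2)+2, so the system is aromatic and both rings count as aromatic (indole).
Aromatic: B, C, D. Total: 3.

3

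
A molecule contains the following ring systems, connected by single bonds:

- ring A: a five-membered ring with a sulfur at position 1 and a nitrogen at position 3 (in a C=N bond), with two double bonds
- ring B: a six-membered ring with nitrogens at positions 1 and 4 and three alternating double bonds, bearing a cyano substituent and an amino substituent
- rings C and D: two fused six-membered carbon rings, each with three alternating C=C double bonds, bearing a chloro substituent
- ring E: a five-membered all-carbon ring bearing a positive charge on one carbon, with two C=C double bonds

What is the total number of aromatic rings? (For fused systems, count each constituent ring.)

4

Ring A has a continuous p-orbital overlap around the ring; 2 ring double bonds (4 π electrons) plus a heteroatom lone pair (2) give 6 π electrons. That satisfies 4n+2 with n=1, so ring A is aromatic (thiazole).
Ring B is planar and fully conjugated; 3 ring double bonds give 6 π electrons. 6 = 4(1)+2, so ring B is aromatic (pyrazine).
Rings C and D form a fused bicyclic system with 10 sp² atoms and 10 π electrons from ring double bonds. 10 = 4(2)+2, so the system is aromatic and both rings count as aromatic (naphthalene).
Ring E has only sp² ring atoms; a planar conformation would have a fully conjugated π system of 4 electrons. But 4 = 4(1), which is 4n not 4n+2, so ring E is not aromatic (cyclopentadienyl cation).
Aromatic: A, B, C, D. Total: 4.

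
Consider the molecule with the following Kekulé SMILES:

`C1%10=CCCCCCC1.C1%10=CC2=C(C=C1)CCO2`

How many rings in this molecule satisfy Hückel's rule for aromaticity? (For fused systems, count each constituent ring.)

The SMILES encodes an eight-membered carbon ring with one C=C double bond; a six-membered carbon ring with three alternating C=C double bonds, fused to a five-membered ring containing one oxygen and two sp³ carbons.
The 8-membered ring has six sp³ carbons, so it is not fully conjugated — not aromatic (cyclooctene).
The 6-membered ring is fully conjugated (every ring atom contributes a p orbital); 3 ring double bonds give 6 π electrons. 6 = 4(1)+2, so it is aromatic (benzene ring).
The 5-membered ring with one oxygen has two sp³ carbons, so it is not fully conjugated — not aromatic (oxolane ring).
1 of the 3 rings is aromatic. Total: 1.

1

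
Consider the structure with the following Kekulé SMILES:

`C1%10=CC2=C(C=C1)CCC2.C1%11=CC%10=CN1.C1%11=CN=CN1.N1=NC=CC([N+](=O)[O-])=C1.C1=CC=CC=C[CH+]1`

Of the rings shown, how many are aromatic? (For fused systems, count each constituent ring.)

5

The SMILES encodes a six-membered carbon ring with three alternating C=C double bonds, fused to a saturated five-membered carbon ring; a five-membered ring of four carbons and one nitrogen bearing a hydrogen, with two C=C double bonds; a five-membered ring with nitrogens at positions 1 and 3 (one bearing H, one in a C=N bond) and two double bonds; a six-membered ring with two adjacent nitrogens and three alternating double bonds; a seven-membered all-carbon ring bearing a positive charge on one carbon, with three C=C double bonds.
The 6-membered ring has a continuous p-orbital overlap around the ring; 3 ring double bonds give 6 π electrons. That satisfies 4n+2 with n=1, so it is aromatic (benzene ring).
The 5-membered ring has three sp³ carbons, so it is not fully conjugated — not aromatic (cyclopentane ring).
The 5-membered ring with one N–H is fully conjugated (every ring atom contributes a p orbital); 2 ring double bonds (4 π electrons) plus a heteroatom lone pair (2) give 6 π electrons. 6 = 4(1)+2, so it is aromatic (pyrrole).
The 5-membered ring with two nitrogens (one N–H, one =N–) is planar and fully conjugated; 2 ring double bonds (4 π electrons) plus a heteroatom lone pair (2) give 6 π electrons. Since 6 = 4n+2 (n=1), it is aromatic (imidazole).
The 6-membered ring with two nitrogens (1,2) is planar and fully conjugated; 3 ring double bonds give 6 π electrons. 6 = 4(1)+2, so it is aromatic (pyridazine).
The 7-membered ring is planar and fully conjugated; 3 ring double bonds (6 π electrons) plus the carbocation's empty p orbital (0, but keeps the ring conjugated) give 6 π electrons. That satisfies 4n+2 with n=1, so it is aromatic (tropylium cation).
5 of the 6 rings are aromatic. Total: 5.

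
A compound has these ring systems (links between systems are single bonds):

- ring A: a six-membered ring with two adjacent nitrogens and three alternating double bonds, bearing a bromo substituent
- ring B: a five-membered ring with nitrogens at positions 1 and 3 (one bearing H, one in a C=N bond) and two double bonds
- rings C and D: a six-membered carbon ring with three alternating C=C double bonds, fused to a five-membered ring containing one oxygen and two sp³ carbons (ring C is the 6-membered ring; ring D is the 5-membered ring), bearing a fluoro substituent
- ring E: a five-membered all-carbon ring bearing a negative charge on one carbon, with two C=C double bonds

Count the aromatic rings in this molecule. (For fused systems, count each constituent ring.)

4

Ring A is planar and fully conjugated; 3 ring double bonds give 6 π electrons. Since 6 = 4n+2 (n=1), ring A is aromatic (pyridazine).
Ring B is fully conjugated (every ring atom contributes a p orbital); 2 ring double bonds (4 π electrons) plus a heteroatom lone pair (2) give 6 π electrons. 6 = 4(1)+2, so ring B is aromatic (imidazole).
Ring C is planar and fully conjugated; 3 ring double bonds give 6 π electrons. Since 6 = 4n+2 (n=1), ring C is aromatic (benzene ring).
Ring D has two sp³ carbons, so it is not fully conjugated — not aromatic (oxolane ring).
Ring E is fully conjugated (every ring atom contributes a p orbital); 2 ring double bonds (4 π electrons) plus the carbanion lone pair (2) give 6 π electrons. That satisfies 4n+2 with n=1, so ring E is aromatic (cyclopentadienyl anion).
Aromatic: A, B, C, E. Total: 4.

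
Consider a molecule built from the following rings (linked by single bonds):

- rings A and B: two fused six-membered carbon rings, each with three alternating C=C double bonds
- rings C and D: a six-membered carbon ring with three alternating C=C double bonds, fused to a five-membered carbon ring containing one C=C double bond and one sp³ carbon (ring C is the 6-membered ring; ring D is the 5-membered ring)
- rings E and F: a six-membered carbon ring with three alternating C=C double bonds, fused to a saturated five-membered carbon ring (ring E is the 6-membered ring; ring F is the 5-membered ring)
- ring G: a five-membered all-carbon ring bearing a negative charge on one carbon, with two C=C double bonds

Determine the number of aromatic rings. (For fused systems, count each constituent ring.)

Rings A and B form a fused bicyclic system with 10 sp² atoms and 10 π electrons from ring double bonds. 10 = 4(2)+2, so the system is aromatic and both rings count as aromatic (naphthalene).
Ring C is fully conjugated (every ring atom contributes a p orbital); 3 ring double bonds give 6 π electrons. 6 = 4(1)+2, so ring C is aromatic (benzene ring).
Ring D has one sp³ carbon, so it is not fully conjugated — not aromatic (cyclopentene ring).
Ring E is fully conjugated (every ring atom contributes a p orbital); 3 ring double bonds give 6 π electrons. 6 = 4(1)+2, so ring E is aromatic (benzene ring).
Ring F has three sp³ carbons, so it is not fully conjugated — not aromatic (cyclopentane ring).
Ring G is planar and fully conjugated; 2 ring double bonds (4 π electrons) plus the carbanion lone pair (2) give 6 π electrons. That satisfies 4n+2 with n=1, so ring G is aromatic (cyclopentadienyl anion).
Aromatic: A, B, C, E, G. Total: 5.

5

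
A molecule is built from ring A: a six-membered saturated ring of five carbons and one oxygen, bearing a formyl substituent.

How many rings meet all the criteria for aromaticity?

Ring A has only sp³ atoms, so it is not fully conjugated — not aromatic (tetrahydropyran).

0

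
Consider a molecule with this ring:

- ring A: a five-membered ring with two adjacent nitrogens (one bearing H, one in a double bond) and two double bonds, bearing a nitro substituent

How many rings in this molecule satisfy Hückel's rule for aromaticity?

Ring A has a continuous p-orbital overlap around the ring; 2 ring double bonds (4 π electrons) plus a heteroatom lone pair (2) give 6 π electrons. 6 = 4(1)+2, so ring A is aromatic (pyrazole).

1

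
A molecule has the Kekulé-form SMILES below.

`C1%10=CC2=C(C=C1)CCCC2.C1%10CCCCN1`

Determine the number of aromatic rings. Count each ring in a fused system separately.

The SMILES encodes a six-membered carbon ring with three alternating C=C double bonds, fused to a saturated six-membered carbon ring; a six-membered saturated ring of five carbons and one N–H nitrogen.
The 6-membered ring has a continuous p-orbital overlap around the ring; 3 ring double bonds give 6 π electrons. 6 = 4(1)+2, so it is aromatic (benzene ring).
The second 6-membered ring has four sp³ carbons, so it is not fully conjugated — not aromatic (cyclohexane ring).
The 6-membered ring with one N–H has only sp³ atoms, so it is not fully conjugated — not aromatic (piperidine).
1 of the 3 rings is aromatic. Total: 1.

1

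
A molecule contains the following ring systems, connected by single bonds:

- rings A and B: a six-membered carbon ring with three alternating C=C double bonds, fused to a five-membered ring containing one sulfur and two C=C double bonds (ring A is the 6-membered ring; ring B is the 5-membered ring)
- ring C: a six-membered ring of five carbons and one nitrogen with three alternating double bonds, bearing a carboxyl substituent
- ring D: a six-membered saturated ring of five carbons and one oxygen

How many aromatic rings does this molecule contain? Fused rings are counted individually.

Rings A and B form a fused bicyclic system (with one sulfur) with 9 sp² atoms and 10 π electrons from ring double bonds plus a heteroatom lone pair. 10 = 4(2)+2, so the system is aromatic and both rings count as aromatic (benzothiophene).
Ring C is planar and fully conjugated; 3 ring double bonds give 6 π electrons. Since 6 = 4n+2 (n=1), ring C is aromatic (pyridine).
Ring D has only sp³ atoms, so it is not fully conjugated — not aromatic (tetrahydropyran).
Aromatic: A, B, C. Total: 3.

3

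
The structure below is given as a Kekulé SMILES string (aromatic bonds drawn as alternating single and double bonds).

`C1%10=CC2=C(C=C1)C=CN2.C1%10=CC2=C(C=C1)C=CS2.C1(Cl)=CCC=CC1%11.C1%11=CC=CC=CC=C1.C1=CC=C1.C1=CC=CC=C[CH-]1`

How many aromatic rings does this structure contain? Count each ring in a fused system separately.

The SMILES encodes a six-membered carbon ring with three alternating C=C double bonds, fused to a five-membered ring containing one N–H nitrogen and two C=C double bonds; a six-membered carbon ring with three alternating C=C double bonds, fused to a five-membered ring containing one sulfur and two C=C double bonds; a six-membered carbon ring with two isolated C=C double bonds and two sp³ carbons; an eight-membered carbon ring with four alternating C=C double bonds; a four-membered carbon ring with two alternating C=C double bonds; a seven-membered all-carbon ring bearing a negative charge on one carbon, with three C=C double bonds.
The fused 6/5-membered bicyclic (with one N–H) is a single π system with 9 sp² atoms and 10 π electrons from ring double bonds plus a heteroatom lone pair. 10 = 4(2)+2, so the system is aromatic and both rings count as aromatic (indole).
The fused 6/5-membered bicyclic (with one sulfur) is a single π system with 9 sp² atoms and 10 π electrons from ring double bonds plus a heteroatom lone pair. 10 = 4(2)+2, so the system is aromatic and both rings count as aromatic (benzothiophene).
The 6-membered ring has two sp³ carbons, so it is not fully conjugated — not aromatic (1,4-cyclohexadiene).
The 8-membered ring has only sp² ring atoms; a planar conformation would have a fully conjugated π system of 8 electrons. But 8 = 4(2), which is 4n not 4n+2, so it is not aromatic (cyclooctatetraene) — cyclooctatetraene distorts into a non-planar tub to avoid antiaromaticity.
The 4-membered ring has only sp² ring atoms; a planar conformation would have a fully conjugated π system of 4 electrons. But 4 = 4(1), which is 4n not 4n+2, so it is not aromatic (cyclobutadiene) — cyclobutadiene is antiaromatic and distorts to a rectangle.
The 7-membered ring has only sp² ring atoms; a planar conformation would have a fully conjugated π system of 8 electrons. But 8 = 4(2), which is 4n not 4n+2, so it is not aromatic (cycloheptatrienyl anion).
4 of the 8 rings are aromatic. Total: 4.

4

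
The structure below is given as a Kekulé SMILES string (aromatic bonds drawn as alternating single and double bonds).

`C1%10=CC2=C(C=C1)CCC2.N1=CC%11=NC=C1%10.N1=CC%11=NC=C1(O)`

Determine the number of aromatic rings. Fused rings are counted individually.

3

The SMILES encodes a six-membered carbon ring with three alternating C=C double bonds, fused to a saturated five-membered carbon ring; a six-membered ring with nitrogens at positions 1 and 4 and three alternating double bonds; a six-membered ring with nitrogens at positions 1 and 4 and three alternating double bonds.
The 6-membered ring is fully conjugated (every ring atom contributes a p orbital); 3 ring double bonds give 6 π electrons. That satisfies 4n+2 with n=1, so it is aromatic (benzene ring).
The 5-membered ring has three sp³ carbons, so it is not fully conjugated — not aromatic (cyclopentane ring).
The 6-membered ring with two nitrogens (1,4) is planar and fully conjugated; 3 ring double bonds give 6 π electrons. That satisfies 4n+2 with n=1, so it is aromatic (pyrazine).
The second 6-membered ring with two nitrogens (1,4) is planar and fully conjugated; 3 ring double bonds give 6 π electrons. That satisfies 4n+2 with n=1, so it is aromatic (pyrazine).
3 of the 4 rings are aromatic. Total: 3.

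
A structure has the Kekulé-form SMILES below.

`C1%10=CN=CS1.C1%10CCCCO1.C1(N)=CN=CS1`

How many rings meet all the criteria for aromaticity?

2

The SMILES encodes a five-membered ring with a sulfur at position 1 and a nitrogen at position 3 (in a C=N bond), with two double bonds; a six-membered saturated ring of five carbons and one oxygen; a five-membered ring with a sulfur at position 1 and a nitrogen at position 3 (in a C=N bond), with two double bonds.
The 5-membered ring with one sulfur and one =N– is fully conjugated (every ring atom contributes a p orbital); 2 ring double bonds (4 π electrons) plus a heteroatom lone pair (2) give 6 π electrons. Since 6 = 4n+2 (n=1), it is aromatic (thiazole).
The 6-membered ring with one oxygen has only sp³ atoms, so it is not fully conjugated — not aromatic (tetrahydropyran).
The second 5-membered ring with one sulfur and one =N– is fully conjugated (every ring atom contributes a p orbital); 2 ring double bonds (4 π electrons) plus a heteroatom lone pair (2) give 6 π electrons. That satisfies 4n+2 with n=1, so it is aromatic (thiazole).
2 of the 3 rings are aromatic. Total: 2.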